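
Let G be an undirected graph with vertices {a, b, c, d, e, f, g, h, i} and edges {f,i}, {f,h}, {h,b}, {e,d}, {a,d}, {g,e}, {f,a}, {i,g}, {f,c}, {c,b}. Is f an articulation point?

Yes

Deleting f raises the number of components from 1 to 2, so f is a cut vertex.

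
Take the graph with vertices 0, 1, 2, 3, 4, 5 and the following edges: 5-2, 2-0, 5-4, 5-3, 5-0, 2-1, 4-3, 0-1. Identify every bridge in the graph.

The edges on the cycle 5-4-3-5 are not bridges since each lies on that cycle.
Every edge lies on some cycle, so there are no bridges.

none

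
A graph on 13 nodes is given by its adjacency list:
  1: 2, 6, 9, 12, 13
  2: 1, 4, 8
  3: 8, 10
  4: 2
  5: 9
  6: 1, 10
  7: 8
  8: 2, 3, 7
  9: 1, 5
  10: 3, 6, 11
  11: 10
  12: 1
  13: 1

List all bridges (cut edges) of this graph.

1-12, 1-13, 1-9, 10-11, 2-4, 5-9, 7-8

The edges on the cycle 6-1-2-8-3-10-6 are not bridges since each lies on that cycle.
But removing 11-10 disconnects 11 from 10; removing 1-9 disconnects 1 from 9; removing 5-9 disconnects 5 from 9; removing 8-7 disconnects 8 from 7 — these are bridges.
In total 7 edges are bridges.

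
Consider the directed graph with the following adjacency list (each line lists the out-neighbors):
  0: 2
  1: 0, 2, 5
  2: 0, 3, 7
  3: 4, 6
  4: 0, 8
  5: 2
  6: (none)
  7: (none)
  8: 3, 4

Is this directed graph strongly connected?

There is no directed path from 6 to 0, so the graph is not strongly connected.

No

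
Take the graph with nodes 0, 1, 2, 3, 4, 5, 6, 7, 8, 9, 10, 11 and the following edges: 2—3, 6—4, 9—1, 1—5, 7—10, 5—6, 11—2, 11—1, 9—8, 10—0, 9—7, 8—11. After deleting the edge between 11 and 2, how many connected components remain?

2

Before removal there is 1 component.
11—2 is a bridge — removing it separates 11's side from 2's side.
After removal: 2 components.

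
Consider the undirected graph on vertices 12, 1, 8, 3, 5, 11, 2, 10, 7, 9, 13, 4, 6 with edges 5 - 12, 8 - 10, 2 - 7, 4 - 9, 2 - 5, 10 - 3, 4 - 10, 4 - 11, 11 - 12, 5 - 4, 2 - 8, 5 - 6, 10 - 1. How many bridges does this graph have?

5

The edges on the cycle 2-5-4-10-8-2 are not bridges since each lies on that cycle.
But removing 7 - 2 disconnects 7 from 2; removing 10 - 1 disconnects 10 from 1; removing 3 - 10 disconnects 3 from 10; removing 6 - 5 disconnects 6 from 5 — these are bridges.
In total 5 edges are bridges.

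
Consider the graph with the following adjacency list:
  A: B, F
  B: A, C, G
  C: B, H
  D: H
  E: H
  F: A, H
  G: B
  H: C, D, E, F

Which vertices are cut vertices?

B, H

Removing B increases the component count from 1 to 2, so B is a cut vertex.
Removing H increases the component count from 1 to 3, so H is a cut vertex.
By contrast removing D leaves 1 component; it is not a cut vertex. No other vertex is a cut vertex either.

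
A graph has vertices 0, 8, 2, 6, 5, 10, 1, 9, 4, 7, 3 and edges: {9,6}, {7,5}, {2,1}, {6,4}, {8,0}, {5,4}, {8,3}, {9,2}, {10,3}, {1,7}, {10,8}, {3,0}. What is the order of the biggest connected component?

Starting from 0 we can reach 0, 3, 8, 10. That is one component of size 4.
Starting from 1 we can reach 1, 2, 4, 5, 6, 7, 9. That is one component of size 7.
The largest has 7 vertices.

7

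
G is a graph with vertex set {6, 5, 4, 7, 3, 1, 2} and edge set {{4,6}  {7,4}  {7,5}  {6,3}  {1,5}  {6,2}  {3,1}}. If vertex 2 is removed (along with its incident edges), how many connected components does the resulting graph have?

With 2 gone, the remaining components are: {1, 3, 4, 5, 6, 7}.
That is 1 component.

1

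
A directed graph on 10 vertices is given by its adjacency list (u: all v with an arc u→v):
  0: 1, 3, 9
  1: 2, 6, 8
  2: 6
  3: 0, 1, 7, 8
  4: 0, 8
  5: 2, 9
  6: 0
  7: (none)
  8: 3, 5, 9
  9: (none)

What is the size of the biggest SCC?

{0, 1, 2, 3, 5, 6, 8} are all mutually reachable — one SCC of size 7.
{9} is an SCC by itself.
{4} is an SCC by itself.
{7} is an SCC by itself.
The largest has 7 vertices.

7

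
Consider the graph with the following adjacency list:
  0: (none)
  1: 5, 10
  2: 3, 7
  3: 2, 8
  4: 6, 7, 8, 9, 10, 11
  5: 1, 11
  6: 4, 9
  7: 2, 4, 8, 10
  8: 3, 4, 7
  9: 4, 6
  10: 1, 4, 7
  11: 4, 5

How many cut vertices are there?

1

Removing 4 increases the component count from 2 to 3, so 4 is a cut vertex.
By contrast removing 7 leaves 2 components; it is not a cut vertex. No other vertex is a cut vertex either.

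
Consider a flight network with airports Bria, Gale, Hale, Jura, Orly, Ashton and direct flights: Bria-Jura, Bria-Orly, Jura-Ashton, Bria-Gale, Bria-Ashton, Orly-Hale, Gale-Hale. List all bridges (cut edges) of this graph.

none

The edges on the cycle Bria-Jura-Ashton-Bria are not bridges since each lies on that cycle.
Every edge lies on some cycle, so there are no bridges.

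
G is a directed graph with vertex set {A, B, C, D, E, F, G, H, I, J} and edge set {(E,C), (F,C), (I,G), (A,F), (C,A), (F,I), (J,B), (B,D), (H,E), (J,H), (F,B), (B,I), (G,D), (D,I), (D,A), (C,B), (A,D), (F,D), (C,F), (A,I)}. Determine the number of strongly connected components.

{A, B, C, D, F, G, I} are all mutually reachable — one SCC of size 7.
{E} is an SCC by itself.
{H} is an SCC by itself.
{J} is an SCC by itself.
That gives 4 strongly connected components.

4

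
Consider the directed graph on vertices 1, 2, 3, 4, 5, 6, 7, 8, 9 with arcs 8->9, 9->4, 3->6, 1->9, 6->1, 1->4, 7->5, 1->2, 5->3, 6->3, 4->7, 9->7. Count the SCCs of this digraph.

{1, 3, 4, 5, 6, 7, 9} are all mutually reachable — one SCC of size 7.
{8} is an SCC by itself.
{2} is an SCC by itself.
That gives 3 strongly connected components.

3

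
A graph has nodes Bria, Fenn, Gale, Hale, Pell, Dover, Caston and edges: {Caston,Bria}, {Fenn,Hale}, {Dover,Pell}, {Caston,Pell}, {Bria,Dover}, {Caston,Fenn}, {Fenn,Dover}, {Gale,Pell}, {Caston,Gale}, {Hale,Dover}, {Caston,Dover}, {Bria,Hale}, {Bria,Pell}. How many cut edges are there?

0

The edges on the cycle Caston-Bria-Dover-Hale-Fenn-Caston are not bridges since each lies on that cycle.
Every edge lies on some cycle, so there are no bridges.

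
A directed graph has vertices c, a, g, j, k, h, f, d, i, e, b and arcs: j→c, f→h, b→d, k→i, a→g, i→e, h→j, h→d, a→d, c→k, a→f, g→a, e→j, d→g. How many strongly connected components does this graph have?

3

{c, e, i, j, k} are all mutually reachable — one SCC of size 5.
{a, d, f, g, h} are all mutually reachable — one SCC of size 5.
{b} is an SCC by itself.
That gives 3 strongly connected components.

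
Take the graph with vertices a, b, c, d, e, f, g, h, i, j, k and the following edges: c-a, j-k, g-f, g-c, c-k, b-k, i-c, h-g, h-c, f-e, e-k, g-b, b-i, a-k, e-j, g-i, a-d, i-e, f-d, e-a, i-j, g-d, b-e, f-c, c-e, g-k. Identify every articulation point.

none

Removing j, for instance, still leaves 1 component. No single vertex removal increases the component count — the graph has no articulation points.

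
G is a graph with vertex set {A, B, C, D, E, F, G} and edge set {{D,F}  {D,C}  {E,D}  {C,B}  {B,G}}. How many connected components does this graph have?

2

A is isolated — a component by itself.
Starting from B we can reach B, C, D, E, F, G. That is one component of size 6.
Total: 2 components.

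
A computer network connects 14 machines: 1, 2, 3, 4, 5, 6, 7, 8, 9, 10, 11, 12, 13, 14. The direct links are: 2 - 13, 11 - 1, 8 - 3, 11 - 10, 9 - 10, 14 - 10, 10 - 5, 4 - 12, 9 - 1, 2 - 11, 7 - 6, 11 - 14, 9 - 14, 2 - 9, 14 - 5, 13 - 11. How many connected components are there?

Starting from 6 we can reach 6, 7. That is one component of size 2.
Starting from 3 we can reach 3, 8. That is one component of size 2.
Starting from 4 we can reach 4, 12. That is one component of size 2.
Starting from 1 we can reach 1, 2, 5, 9, 10, 11, 13, 14. That is one component of size 8.
Total: 4 components.

4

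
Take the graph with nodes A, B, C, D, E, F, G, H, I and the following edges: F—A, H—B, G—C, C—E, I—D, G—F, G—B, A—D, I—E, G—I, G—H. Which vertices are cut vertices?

Removing G increases the component count from 1 to 2, so G is a cut vertex.
By contrast removing E leaves 1 component; it is not a cut vertex. No other vertex is a cut vertex either.

G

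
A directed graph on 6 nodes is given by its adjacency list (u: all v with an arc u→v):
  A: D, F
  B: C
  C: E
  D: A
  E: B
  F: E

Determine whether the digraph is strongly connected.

There is no directed path from C to A, so the graph is not strongly connected.

No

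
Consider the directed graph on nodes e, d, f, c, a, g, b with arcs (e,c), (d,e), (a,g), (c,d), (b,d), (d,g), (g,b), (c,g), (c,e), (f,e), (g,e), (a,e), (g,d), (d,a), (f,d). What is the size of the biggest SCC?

{a, b, c, d, e, g} are all mutually reachable — one SCC of size 6.
{f} is an SCC by itself.
The largest has 6 vertices.

6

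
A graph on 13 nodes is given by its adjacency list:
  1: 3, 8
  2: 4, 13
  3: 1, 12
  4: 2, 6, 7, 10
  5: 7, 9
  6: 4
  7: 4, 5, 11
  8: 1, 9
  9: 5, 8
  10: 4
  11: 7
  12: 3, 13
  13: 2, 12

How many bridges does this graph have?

The edges on the cycle 1-3-12-13-2-4-7-5-9-8-1 are not bridges since each lies on that cycle.
But removing 10-4 disconnects 10 from 4; removing 6-4 disconnects 6 from 4; removing 11-7 disconnects 11 from 7 — these are bridges.
That makes 3 bridges.

3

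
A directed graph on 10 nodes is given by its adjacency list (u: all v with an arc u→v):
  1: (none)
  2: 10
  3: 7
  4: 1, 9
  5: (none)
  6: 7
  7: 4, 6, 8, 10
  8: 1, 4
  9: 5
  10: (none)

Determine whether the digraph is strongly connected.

No

There is no directed path from 2 to 5, so the graph is not strongly connected.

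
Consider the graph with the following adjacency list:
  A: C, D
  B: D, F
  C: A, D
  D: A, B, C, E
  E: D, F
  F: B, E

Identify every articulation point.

D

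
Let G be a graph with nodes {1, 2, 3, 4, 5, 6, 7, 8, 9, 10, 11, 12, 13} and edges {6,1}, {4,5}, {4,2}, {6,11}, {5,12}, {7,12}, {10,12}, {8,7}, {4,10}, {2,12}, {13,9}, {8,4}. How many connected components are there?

3 is isolated — a component by itself.
Starting from 9 we can reach 9, 13. That is one component of size 2.
Starting from 1 we can reach 1, 6, 11. That is one component of size 3.
Starting from 2 we can reach 2, 4, 5, 7, 8, 10, 12. That is one component of size 7.
Total: 4 components.

4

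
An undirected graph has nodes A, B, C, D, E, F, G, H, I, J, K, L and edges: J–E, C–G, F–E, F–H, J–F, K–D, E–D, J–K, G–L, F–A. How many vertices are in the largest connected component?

B is isolated — a component by itself.
I is isolated — a component by itself.
Starting from C we can reach C, G, L. That is one component of size 3.
Starting from A we can reach A, D, E, F, H, J, K. That is one component of size 7.
The largest has 7 vertices.

7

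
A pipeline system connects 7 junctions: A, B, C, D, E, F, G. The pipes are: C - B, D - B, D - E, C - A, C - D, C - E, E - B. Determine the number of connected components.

3

F is isolated — a component by itself.
G is isolated — a component by itself.
Starting from A we can reach A, B, C, D, E. That is one component of size 5.
Total: 3 components.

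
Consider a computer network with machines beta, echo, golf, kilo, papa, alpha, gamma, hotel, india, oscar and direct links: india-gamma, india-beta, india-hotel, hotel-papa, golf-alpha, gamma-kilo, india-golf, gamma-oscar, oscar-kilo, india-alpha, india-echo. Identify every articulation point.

Removing gamma increases the component count from 1 to 2, so gamma is a cut vertex.
Removing hotel increases the component count from 1 to 2, so hotel is a cut vertex.
Removing india increases the component count from 1 to 5, so india is a cut vertex.
By contrast removing kilo leaves 1 component; it is not a cut vertex. No other vertex is a cut vertex either.

gamma, hotel, india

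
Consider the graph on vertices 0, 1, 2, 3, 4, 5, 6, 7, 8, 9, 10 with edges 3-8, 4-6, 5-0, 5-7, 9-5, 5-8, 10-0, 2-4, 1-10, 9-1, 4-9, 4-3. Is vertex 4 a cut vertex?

Yes

Deleting 4 raises the number of components from 1 to 3, so 4 is a cut vertex.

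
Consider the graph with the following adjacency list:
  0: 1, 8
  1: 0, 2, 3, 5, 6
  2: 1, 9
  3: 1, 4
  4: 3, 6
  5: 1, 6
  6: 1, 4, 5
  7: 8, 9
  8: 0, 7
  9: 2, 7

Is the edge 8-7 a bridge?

No

After removing 8-7, the path 8-0-1-2-9-7 still connects them, so the edge is not a bridge.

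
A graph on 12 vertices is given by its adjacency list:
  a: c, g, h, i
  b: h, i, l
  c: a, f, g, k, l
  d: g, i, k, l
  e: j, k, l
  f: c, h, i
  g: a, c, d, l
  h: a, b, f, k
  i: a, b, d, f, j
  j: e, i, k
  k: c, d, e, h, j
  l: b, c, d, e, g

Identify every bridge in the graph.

none

The edges on the cycle g-d-l-g are not bridges since each lies on that cycle.
Every edge lies on some cycle, so there are no bridges.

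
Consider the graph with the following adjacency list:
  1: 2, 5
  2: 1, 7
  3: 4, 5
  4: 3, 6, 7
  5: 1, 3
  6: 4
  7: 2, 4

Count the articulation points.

Removing 4 increases the component count from 1 to 2, so 4 is a cut vertex.
By contrast removing 1 leaves 1 component; it is not a cut vertex. No other vertex is a cut vertex either.

1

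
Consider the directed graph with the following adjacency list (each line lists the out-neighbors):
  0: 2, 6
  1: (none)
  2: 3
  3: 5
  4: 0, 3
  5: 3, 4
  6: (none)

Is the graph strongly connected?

There is no directed path from 6 to 2, so the graph is not strongly connected.

No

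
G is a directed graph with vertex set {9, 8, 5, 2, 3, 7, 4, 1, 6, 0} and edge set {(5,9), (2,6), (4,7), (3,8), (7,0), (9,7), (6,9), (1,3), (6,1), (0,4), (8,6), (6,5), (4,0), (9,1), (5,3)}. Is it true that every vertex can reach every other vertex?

There is no directed path from 6 to 2, so the graph is not strongly connected.

No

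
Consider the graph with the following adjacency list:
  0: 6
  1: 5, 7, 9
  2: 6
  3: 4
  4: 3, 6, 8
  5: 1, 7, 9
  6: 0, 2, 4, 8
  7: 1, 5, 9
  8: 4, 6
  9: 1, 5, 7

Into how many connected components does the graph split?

Starting from 1 we can reach 1, 5, 7, 9. That is one component of size 4.
Starting from 0 we can reach 0, 2, 3, 4, 6, 8. That is one component of size 6.
Total: 2 components.

2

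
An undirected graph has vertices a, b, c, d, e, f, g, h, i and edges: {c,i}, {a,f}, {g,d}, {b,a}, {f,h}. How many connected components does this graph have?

e is isolated — a component by itself.
Starting from c we can reach c, i. That is one component of size 2.
Starting from d we can reach d, g. That is one component of size 2.
Starting from a we can reach a, b, f, h. That is one component of size 4.
Total: 4 components.

4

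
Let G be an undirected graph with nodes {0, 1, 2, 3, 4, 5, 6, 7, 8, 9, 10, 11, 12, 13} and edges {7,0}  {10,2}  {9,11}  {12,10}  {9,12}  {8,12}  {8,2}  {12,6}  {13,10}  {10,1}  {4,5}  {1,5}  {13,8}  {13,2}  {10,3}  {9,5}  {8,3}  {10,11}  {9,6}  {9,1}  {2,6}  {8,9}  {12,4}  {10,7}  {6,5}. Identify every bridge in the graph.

0-7, 10-7

The edges on the cycle 9-12-4-5-9 are not bridges since each lies on that cycle.
But removing 0–7 disconnects 0 from 7; removing 10–7 disconnects 10 from 7 — these are bridges.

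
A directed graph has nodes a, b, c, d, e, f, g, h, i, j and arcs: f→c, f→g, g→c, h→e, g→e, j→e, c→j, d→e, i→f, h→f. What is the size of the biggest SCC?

{i} is an SCC by itself.
{h} is an SCC by itself.
{f} is an SCC by itself.
{j} is an SCC by itself.
{b} is an SCC by itself.
(and 5 more singleton SCCs)
The largest has 1 vertex.

1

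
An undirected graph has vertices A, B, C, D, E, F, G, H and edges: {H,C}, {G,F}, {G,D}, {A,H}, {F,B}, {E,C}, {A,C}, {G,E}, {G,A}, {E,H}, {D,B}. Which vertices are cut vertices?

G

Removing G increases the component count from 1 to 2, so G is a cut vertex.
By contrast removing E leaves 1 component; it is not a cut vertex. No other vertex is a cut vertex either.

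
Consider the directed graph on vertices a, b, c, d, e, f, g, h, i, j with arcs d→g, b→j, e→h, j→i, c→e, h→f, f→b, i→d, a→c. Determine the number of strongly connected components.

{d} is an SCC by itself.
{j} is an SCC by itself.
{h} is an SCC by itself.
{f} is an SCC by itself.
{a} is an SCC by itself.
(and 5 more singleton SCCs)
That gives 10 strongly connected components.

10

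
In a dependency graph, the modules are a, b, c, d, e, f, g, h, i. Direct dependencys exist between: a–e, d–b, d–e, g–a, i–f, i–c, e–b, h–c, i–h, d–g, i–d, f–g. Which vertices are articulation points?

Removing i increases the component count from 1 to 2, so i is a cut vertex.
By contrast removing c leaves 1 component; it is not a cut vertex. No other vertex is a cut vertex either.

i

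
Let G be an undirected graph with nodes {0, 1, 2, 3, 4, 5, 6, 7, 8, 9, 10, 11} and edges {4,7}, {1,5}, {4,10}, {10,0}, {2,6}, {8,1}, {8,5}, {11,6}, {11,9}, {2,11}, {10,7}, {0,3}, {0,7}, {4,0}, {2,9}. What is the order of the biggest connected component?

Starting from 1 we can reach 1, 5, 8. That is one component of size 3.
Starting from 2 we can reach 2, 6, 9, 11. That is one component of size 4.
Starting from 0 we can reach 0, 3, 4, 7, 10. That is one component of size 5.
The largest has 5 vertices.

5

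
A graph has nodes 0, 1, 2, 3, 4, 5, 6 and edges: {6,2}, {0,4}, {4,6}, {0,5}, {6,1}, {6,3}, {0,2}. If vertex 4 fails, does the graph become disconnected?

Deleting 4 leaves 1 component (was 1) (its neighbors 0, 6 remain connected to each other), so 4 is not a cut vertex.

No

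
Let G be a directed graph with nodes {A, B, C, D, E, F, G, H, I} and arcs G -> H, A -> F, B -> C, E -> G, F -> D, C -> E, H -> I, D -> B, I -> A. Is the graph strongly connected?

From H we can reach every vertex (A, B, C, D, E, F, G, H, I), and every vertex can reach H (A, B, C, D, E, F, G, H, I). So the whole graph is one strongly connected component.

Yes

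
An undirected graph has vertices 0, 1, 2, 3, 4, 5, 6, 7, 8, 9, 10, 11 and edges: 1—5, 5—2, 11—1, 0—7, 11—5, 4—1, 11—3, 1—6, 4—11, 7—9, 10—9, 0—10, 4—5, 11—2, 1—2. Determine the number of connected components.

8 is isolated — a component by itself.
Starting from 0 we can reach 0, 7, 9, 10. That is one component of size 4.
Starting from 1 we can reach 1, 2, 3, 4, 5, 6, 11. That is one component of size 7.
Total: 3 components.

3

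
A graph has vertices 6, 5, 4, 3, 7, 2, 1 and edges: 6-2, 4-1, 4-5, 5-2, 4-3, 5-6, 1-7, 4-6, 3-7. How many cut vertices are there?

Removing 4 increases the component count from 1 to 2, so 4 is a cut vertex.
By contrast removing 7 leaves 1 component; it is not a cut vertex. No other vertex is a cut vertex either.

1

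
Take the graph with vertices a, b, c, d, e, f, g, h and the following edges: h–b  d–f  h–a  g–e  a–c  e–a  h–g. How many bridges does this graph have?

3

The edges on the cycle h-g-e-a-h are not bridges since each lies on that cycle.
But removing a–c disconnects a from c; removing d–f disconnects d from f; removing h–b disconnects h from b — these are bridges.
That makes 3 bridges.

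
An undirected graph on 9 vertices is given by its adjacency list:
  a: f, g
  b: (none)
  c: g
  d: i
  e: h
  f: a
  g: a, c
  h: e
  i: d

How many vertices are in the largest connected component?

4

b is isolated — a component by itself.
Starting from e we can reach e, h. That is one component of size 2.
Starting from d we can reach d, i. That is one component of size 2.
Starting from a we can reach a, c, f, g. That is one component of size 4.
The largest has 4 vertices.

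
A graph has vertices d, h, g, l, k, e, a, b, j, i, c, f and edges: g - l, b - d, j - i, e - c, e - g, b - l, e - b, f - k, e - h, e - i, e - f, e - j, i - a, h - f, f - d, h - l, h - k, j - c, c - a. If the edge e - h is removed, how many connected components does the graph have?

1

e and h are still connected via e-f-h, so the component count stays at 1.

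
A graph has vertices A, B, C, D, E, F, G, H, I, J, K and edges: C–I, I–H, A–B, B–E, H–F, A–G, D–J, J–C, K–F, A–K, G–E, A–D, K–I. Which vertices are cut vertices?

Removing A increases the component count from 1 to 2, so A is a cut vertex.
By contrast removing K leaves 1 component; it is not a cut vertex. No other vertex is a cut vertex either.

A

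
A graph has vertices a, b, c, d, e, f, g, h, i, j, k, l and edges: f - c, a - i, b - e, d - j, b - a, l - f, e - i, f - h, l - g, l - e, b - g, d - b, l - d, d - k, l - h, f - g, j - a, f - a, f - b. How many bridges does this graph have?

The edges on the cycle l-f-b-d-l are not bridges since each lies on that cycle.
But removing f - c disconnects f from c; removing k - d disconnects k from d — these are bridges.
That makes 2 bridges.

2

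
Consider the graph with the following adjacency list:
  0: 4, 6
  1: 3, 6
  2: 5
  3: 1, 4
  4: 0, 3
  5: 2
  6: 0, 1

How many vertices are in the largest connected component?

Starting from 2 we can reach 2, 5. That is one component of size 2.
Starting from 0 we can reach 0, 1, 3, 4, 6. That is one component of size 5.
The largest has 5 vertices.

5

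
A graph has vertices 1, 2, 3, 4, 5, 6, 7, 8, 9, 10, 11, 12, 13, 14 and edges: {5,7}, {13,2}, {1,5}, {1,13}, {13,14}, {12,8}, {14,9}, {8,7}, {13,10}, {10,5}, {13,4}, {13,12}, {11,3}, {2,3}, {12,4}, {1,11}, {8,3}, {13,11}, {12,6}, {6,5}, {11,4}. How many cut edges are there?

2

The edges on the cycle 1-13-12-6-5-1 are not bridges since each lies on that cycle.
But removing 14 - 13 disconnects 14 from 13; removing 14 - 9 disconnects 14 from 9 — these are bridges.
That makes 2 bridges.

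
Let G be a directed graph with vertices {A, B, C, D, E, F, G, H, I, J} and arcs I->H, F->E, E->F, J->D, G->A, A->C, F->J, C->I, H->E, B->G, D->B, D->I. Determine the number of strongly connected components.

{A, B, C, D, E, F, G, H, I, J} are all mutually reachable — one SCC of size 10.
That gives 1 strongly connected component.

1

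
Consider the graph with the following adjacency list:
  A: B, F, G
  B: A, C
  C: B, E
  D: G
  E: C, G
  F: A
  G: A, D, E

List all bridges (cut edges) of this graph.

The edges on the cycle A-G-E-C-B-A are not bridges since each lies on that cycle.
But removing G-D disconnects G from D; removing A-F disconnects A from F — these are bridges.

A-F, D-G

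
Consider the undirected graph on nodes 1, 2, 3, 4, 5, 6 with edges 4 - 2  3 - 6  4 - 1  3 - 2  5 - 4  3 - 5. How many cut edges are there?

2

The edges on the cycle 3-5-4-2-3 are not bridges since each lies on that cycle.
But removing 4 - 1 disconnects 4 from 1; removing 3 - 6 disconnects 3 from 6 — these are bridges.
That makes 2 bridges.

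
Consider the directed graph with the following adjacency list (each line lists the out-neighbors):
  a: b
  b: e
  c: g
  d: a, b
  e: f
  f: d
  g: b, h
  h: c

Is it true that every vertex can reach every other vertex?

There is no directed path from d to c, so the graph is not strongly connected.

No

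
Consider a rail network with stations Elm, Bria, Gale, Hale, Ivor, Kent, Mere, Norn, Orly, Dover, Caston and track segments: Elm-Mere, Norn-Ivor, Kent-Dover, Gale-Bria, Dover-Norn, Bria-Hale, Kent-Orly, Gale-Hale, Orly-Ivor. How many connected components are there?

4

Caston is isolated — a component by itself.
Starting from Elm we can reach Elm, Mere. That is one component of size 2.
Starting from Bria we can reach Bria, Gale, Hale. That is one component of size 3.
Starting from Ivor we can reach Ivor, Kent, Norn, Orly, Dover. That is one component of size 5.
Total: 4 components.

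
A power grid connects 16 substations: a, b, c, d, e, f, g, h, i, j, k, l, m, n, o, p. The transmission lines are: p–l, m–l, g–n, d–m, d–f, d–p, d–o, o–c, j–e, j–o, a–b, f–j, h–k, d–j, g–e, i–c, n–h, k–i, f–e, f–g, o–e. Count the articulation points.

Removing d increases the component count from 2 to 3, so d is a cut vertex.
By contrast removing f leaves 2 components; it is not a cut vertex. No other vertex is a cut vertex either.

1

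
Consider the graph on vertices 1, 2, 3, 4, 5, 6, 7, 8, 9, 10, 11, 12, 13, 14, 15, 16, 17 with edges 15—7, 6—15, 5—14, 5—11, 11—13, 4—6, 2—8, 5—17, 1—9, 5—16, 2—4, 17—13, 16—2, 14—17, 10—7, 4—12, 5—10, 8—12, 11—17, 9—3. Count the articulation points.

2

Removing 5 increases the component count from 2 to 3, so 5 is a cut vertex.
Removing 9 increases the component count from 2 to 3, so 9 is a cut vertex.
By contrast removing 16 leaves 2 components; it is not a cut vertex. No other vertex is a cut vertex either.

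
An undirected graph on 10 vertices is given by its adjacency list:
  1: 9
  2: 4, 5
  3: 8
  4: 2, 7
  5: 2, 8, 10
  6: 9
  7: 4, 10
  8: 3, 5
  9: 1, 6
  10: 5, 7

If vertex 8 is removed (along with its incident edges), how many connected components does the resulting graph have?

With 8 gone, the remaining components are: {3}; {1, 6, 9}; {2, 4, 5, 7, 10}.
That is 3 components.

3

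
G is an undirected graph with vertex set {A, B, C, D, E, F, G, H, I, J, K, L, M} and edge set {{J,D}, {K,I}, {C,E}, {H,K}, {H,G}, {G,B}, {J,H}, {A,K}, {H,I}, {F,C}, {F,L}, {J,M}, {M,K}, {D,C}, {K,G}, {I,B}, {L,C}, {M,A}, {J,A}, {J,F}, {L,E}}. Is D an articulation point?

Deleting D leaves 1 component (was 1) (its neighbors C, J remain connected to each other), so D is not a cut vertex.

No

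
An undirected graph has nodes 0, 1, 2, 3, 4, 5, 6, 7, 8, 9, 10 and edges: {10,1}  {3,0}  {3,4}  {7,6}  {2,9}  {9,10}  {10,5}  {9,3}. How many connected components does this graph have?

8 is isolated — a component by itself.
Starting from 6 we can reach 6, 7. That is one component of size 2.
Starting from 0 we can reach 0, 1, 2, 3, 4, 5, 9, 10. That is one component of size 8.
Total: 3 components.

3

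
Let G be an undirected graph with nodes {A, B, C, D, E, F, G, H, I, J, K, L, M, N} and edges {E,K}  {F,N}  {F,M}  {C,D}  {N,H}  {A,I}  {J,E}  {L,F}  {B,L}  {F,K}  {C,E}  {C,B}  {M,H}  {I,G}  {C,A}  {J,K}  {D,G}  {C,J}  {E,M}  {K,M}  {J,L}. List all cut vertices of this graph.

Removing C increases the component count from 1 to 2, so C is a cut vertex.
By contrast removing D leaves 1 component; it is not a cut vertex. No other vertex is a cut vertex either.

C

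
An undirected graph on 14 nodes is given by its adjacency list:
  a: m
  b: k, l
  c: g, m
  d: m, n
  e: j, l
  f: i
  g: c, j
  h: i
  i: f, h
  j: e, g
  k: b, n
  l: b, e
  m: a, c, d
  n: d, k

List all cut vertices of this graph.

i, m

Removing i increases the component count from 2 to 3, so i is a cut vertex.
Removing m increases the component count from 2 to 3, so m is a cut vertex.
By contrast removing b leaves 2 components; it is not a cut vertex. No other vertex is a cut vertex either.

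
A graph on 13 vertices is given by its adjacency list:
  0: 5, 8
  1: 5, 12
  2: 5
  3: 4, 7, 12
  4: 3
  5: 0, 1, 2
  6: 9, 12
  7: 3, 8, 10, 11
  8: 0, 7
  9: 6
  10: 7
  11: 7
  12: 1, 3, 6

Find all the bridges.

The edges on the cycle 12-1-5-0-8-7-3-12 are not bridges since each lies on that cycle.
But removing 12-6 disconnects 12 from 6; removing 6-9 disconnects 6 from 9; removing 5-2 disconnects 5 from 2; removing 10-7 disconnects 10 from 7 — these are bridges.
In total 6 edges are bridges.

10-7, 11-7, 12-6, 2-5, 3-4, 6-9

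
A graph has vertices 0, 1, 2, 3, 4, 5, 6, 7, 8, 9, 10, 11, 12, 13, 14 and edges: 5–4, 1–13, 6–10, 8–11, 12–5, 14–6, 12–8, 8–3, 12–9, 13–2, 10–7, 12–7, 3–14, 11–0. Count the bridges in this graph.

7

The edges on the cycle 12-8-3-14-6-10-7-12 are not bridges since each lies on that cycle.
But removing 8–11 disconnects 8 from 11; removing 11–0 disconnects 11 from 0; removing 13–2 disconnects 13 from 2; removing 4–5 disconnects 4 from 5 — these are bridges.
In total 7 edges are bridges.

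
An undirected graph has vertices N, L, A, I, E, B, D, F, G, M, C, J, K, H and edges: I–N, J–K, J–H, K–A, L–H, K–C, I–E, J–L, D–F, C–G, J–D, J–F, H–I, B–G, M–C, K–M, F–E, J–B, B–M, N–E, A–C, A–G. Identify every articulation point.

Removing J increases the component count from 1 to 2, so J is a cut vertex.
By contrast removing H leaves 1 component; it is not a cut vertex. No other vertex is a cut vertex either.

J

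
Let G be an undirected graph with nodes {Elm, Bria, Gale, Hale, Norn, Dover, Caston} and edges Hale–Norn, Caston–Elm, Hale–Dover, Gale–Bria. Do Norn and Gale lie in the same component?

No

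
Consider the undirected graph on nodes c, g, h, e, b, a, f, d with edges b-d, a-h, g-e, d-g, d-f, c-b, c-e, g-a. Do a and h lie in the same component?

Yes

From a we can reach a, b, c, d, e, f, g, h, which includes h.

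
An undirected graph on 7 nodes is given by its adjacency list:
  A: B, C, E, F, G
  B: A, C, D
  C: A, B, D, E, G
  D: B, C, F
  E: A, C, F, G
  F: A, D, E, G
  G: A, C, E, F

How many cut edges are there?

0

The edges on the cycle D-C-G-E-A-F-D are not bridges since each lies on that cycle.
Every edge lies on some cycle, so there are no bridges.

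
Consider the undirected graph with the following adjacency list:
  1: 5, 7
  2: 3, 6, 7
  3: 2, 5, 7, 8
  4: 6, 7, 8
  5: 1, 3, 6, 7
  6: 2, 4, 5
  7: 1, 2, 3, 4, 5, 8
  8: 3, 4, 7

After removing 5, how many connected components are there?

1

With 5 gone, the remaining components are: {1, 2, 3, 4, 6, 7, 8}.
That is 1 component.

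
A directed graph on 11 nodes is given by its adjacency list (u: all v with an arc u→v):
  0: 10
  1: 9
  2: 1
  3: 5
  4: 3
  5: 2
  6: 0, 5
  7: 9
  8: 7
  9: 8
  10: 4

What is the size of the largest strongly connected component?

3

{7, 8, 9} are all mutually reachable — one SCC of size 3.
{3} is an SCC by itself.
{1} is an SCC by itself.
{6} is an SCC by itself.
{5} is an SCC by itself.
(and 4 more singleton SCCs)
The largest has 3 vertices.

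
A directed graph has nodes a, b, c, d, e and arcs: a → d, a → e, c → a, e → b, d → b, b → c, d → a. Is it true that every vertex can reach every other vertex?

From d we can reach every vertex (a, b, c, d, e), and every vertex can reach d (a, b, c, d, e). So the whole graph is one strongly connected component.

Yes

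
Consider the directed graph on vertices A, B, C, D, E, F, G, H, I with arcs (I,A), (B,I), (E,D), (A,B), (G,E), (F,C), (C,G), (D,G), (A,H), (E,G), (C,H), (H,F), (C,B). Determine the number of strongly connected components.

{A, B, C, F, H, I} are all mutually reachable — one SCC of size 6.
{D, E, G} are all mutually reachable — one SCC of size 3.
That gives 2 strongly connected components.

2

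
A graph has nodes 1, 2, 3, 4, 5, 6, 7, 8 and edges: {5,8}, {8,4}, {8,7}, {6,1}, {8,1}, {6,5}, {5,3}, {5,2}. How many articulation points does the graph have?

2

Removing 5 increases the component count from 1 to 3, so 5 is a cut vertex.
Removing 8 increases the component count from 1 to 3, so 8 is a cut vertex.
By contrast removing 6 leaves 1 component; it is not a cut vertex. No other vertex is a cut vertex either.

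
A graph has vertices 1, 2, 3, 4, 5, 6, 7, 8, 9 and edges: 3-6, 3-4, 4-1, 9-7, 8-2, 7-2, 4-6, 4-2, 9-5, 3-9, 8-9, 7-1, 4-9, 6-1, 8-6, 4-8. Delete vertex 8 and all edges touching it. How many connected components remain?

With 8 gone, the remaining components are: {1, 2, 3, 4, 5, 6, 7, 9}.
That is 1 component.

1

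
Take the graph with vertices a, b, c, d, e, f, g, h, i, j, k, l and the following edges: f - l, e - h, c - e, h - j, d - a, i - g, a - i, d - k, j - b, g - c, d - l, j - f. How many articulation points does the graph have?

Removing d increases the component count from 1 to 2, so d is a cut vertex.
Removing j increases the component count from 1 to 2, so j is a cut vertex.
By contrast removing h leaves 1 component; it is not a cut vertex. No other vertex is a cut vertex either.

2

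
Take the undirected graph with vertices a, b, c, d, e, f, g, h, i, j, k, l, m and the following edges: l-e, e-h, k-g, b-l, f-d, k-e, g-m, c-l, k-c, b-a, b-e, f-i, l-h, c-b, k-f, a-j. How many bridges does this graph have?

The edges on the cycle b-l-e-b are not bridges since each lies on that cycle.
But removing k-f disconnects k from f; removing m-g disconnects m from g; removing a-j disconnects a from j; removing k-g disconnects k from g — these are bridges.
In total 7 edges are bridges.

7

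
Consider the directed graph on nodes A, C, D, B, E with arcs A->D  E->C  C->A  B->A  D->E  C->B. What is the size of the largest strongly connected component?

5

{A, B, C, D, E} are all mutually reachable — one SCC of size 5.
The largest has 5 vertices.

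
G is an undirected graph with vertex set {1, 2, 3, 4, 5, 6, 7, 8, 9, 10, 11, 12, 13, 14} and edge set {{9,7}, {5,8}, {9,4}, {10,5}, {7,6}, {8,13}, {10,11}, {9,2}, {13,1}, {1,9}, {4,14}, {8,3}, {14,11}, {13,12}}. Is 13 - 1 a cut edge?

No

After removing 13 - 1, the path 13-8-5-10-11-14-4-9-1 still connects them, so the edge is not a bridge.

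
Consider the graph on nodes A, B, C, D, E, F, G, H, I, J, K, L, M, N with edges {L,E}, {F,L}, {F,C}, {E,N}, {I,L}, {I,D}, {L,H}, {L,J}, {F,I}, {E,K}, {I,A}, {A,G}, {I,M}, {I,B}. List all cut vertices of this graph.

Removing A increases the component count from 1 to 2, so A is a cut vertex.
Removing E increases the component count from 1 to 3, so E is a cut vertex.
Removing F increases the component count from 1 to 2, so F is a cut vertex.
Likewise I, L are cut vertices.
By contrast removing B leaves 1 component; it is not a cut vertex. No other vertex is a cut vertex either.

A, E, F, I, L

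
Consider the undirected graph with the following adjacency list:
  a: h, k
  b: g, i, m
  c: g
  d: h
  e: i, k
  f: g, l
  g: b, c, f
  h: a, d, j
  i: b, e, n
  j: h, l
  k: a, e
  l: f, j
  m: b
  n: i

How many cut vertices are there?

Removing b increases the component count from 1 to 2, so b is a cut vertex.
Removing g increases the component count from 1 to 2, so g is a cut vertex.
Removing h increases the component count from 1 to 2, so h is a cut vertex.
Likewise i is a cut vertex.
By contrast removing k leaves 1 component; it is not a cut vertex. No other vertex is a cut vertex either.

4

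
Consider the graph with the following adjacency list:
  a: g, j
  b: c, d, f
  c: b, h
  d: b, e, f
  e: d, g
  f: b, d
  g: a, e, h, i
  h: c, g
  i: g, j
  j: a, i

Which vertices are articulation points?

g

Removing g increases the component count from 1 to 2, so g is a cut vertex.
By contrast removing h leaves 1 component; it is not a cut vertex. No other vertex is a cut vertex either.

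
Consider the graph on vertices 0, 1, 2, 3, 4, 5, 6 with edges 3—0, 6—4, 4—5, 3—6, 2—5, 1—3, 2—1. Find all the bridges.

The edges on the cycle 2-1-3-6-4-5-2 are not bridges since each lies on that cycle.
But removing 3—0 disconnects 3 from 0 — this is a bridge.

0-3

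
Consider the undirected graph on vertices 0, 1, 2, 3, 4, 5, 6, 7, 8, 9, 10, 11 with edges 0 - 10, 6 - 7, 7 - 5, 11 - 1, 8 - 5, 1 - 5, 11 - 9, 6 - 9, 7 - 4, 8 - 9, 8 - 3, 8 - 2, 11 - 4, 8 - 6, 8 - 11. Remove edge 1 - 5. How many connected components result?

2

1 and 5 are still connected via 1-11-8-5, so the component count stays at 2.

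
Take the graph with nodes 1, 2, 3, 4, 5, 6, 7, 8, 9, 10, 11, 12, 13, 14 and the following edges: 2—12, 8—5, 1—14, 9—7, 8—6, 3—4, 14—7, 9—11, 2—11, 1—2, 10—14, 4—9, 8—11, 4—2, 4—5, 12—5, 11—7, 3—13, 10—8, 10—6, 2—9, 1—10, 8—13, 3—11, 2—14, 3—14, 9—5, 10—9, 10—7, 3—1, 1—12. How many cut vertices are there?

Removing 4, for instance, still leaves 1 component. No single vertex removal increases the component count — the graph has no articulation points.

0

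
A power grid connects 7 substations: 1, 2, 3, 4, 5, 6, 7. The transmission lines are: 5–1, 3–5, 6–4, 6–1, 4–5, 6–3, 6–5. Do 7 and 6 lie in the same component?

No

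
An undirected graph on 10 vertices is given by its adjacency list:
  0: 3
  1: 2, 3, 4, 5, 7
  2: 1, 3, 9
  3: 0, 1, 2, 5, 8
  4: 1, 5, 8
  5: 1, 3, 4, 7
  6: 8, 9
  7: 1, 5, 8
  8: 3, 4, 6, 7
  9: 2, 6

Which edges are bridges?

0-3

The edges on the cycle 8-6-9-2-3-8 are not bridges since each lies on that cycle.
But removing 3-0 disconnects 3 from 0 — this is a bridge.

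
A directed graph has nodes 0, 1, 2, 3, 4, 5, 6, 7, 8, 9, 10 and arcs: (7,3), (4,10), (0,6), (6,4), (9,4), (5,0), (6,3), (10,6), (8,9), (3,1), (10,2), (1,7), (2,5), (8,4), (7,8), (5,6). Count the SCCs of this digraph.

1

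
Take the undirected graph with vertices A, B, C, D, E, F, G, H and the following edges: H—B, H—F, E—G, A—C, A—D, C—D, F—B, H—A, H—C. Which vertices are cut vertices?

Removing H increases the component count from 2 to 3, so H is a cut vertex.
By contrast removing G leaves 2 components; it is not a cut vertex. No other vertex is a cut vertex either.

H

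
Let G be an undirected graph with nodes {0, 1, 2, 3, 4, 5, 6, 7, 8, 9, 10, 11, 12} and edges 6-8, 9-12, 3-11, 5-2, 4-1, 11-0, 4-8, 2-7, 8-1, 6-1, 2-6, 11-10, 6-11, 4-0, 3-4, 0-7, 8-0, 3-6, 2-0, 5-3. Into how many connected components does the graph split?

Starting from 9 we can reach 9, 12. That is one component of size 2.
Starting from 0 we can reach 0, 1, 2, 3, 4, 5, 6, 7, 8, 10, 11. That is one component of size 11.
Total: 2 components.

2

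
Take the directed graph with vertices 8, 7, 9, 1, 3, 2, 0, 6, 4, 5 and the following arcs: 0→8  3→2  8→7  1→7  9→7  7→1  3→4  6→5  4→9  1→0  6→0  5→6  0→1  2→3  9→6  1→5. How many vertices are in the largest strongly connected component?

6

{0, 1, 5, 6, 7, 8} are all mutually reachable — one SCC of size 6.
{2, 3} are all mutually reachable — one SCC of size 2.
{4} is an SCC by itself.
{9} is an SCC by itself.
The largest has 6 vertices.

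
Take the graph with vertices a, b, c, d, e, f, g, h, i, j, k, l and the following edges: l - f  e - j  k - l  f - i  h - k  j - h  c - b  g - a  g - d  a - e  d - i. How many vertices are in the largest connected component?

Starting from b we can reach b, c. That is one component of size 2.
Starting from a we can reach a, d, e, f, g, h, i, j, k, l. That is one component of size 10.
The largest has 10 vertices.

10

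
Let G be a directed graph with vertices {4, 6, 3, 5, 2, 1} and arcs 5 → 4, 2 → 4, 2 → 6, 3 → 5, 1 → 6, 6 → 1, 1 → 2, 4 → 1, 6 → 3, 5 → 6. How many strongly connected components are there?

{1, 2, 3, 4, 5, 6} are all mutually reachable — one SCC of size 6.
That gives 1 strongly connected component.

1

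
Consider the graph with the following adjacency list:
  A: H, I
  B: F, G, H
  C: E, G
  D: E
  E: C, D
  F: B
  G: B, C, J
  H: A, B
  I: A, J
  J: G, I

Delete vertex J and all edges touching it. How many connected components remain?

1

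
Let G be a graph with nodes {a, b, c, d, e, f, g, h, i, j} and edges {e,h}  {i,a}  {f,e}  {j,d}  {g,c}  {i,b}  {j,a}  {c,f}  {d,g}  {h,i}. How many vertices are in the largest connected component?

10

Starting from a we can reach a, b, c, d, e, f, g, h, i, j. That is one component of size 10.
The largest has 10 vertices.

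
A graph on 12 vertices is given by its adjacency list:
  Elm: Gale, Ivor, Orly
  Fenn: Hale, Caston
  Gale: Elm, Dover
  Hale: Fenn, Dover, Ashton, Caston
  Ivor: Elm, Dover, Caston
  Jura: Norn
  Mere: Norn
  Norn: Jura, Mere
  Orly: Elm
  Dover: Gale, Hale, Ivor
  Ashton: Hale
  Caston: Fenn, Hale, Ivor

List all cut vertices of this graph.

Removing Elm increases the component count from 2 to 3, so Elm is a cut vertex.
Removing Hale increases the component count from 2 to 3, so Hale is a cut vertex.
Removing Norn increases the component count from 2 to 3, so Norn is a cut vertex.
By contrast removing Fenn leaves 2 components; it is not a cut vertex. No other vertex is a cut vertex either.

Elm, Hale, Norn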